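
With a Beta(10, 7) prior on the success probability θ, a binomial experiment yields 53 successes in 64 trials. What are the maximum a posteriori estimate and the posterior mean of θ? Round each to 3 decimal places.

Posterior: Beta(10+53, 7+11) = Beta(63, 18).
Mode = (63−1)/(63+18−2) = 62/79 = 0.785.
Mean = 63/(63+18) = 63/81 = 0.778.
The posterior is left-skewed, so the mode exceeds the mean.

MAP = 0.785; posterior mean = 0.778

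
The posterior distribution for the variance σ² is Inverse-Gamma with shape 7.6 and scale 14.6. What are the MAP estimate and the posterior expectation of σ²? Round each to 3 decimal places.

MAP = 1.698; posterior mean = 2.212

Mode = β/(α+1) = 14.6/8.6 = 1.698.
Mean = β/(α−1) = 14.6/6.6 = 2.212.
Right-skewed posterior ⇒ mode < mean.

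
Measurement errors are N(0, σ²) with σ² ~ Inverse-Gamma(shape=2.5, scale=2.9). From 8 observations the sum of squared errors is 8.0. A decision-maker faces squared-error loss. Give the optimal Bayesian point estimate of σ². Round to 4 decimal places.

Posterior: Inverse-Gamma(shape = 2.5+8/2 = 6.5, scale = 2.9+8.0/2 = 6.9).
Mode = β/(α+1) = 6.9/7.5 = 0.9200.
Mean = β/(α−1) = 6.9/5.5 = 1.2545.
Squared-error loss ⇒ the optimal estimator is the posterior mean.

1.2545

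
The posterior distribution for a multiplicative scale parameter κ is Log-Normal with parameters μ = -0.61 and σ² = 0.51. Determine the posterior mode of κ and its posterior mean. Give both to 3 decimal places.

Mode = exp(μ − σ²) = exp(-1.12) = 0.326.
Mean = exp(μ + σ²/2) = exp(-0.355) = 0.701.
The posterior is right-skewed, so the mean exceeds the mode.

κ_MAP = 0.326, E[κ|data] = 0.701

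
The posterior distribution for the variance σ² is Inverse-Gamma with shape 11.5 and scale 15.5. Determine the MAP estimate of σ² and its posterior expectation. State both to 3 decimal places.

σ²_MAP = 1.240, E[σ²|data] = 1.476

Mode = β/(α+1) = 15.5/12.5 = 1.240.
Mean = β/(α−1) = 15.5/10.5 = 1.476.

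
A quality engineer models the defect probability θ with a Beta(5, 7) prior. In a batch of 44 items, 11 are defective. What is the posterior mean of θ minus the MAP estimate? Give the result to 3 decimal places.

0.008

Posterior: Beta(5+11, 7+33) = Beta(16, 40).
Mode = (16−1)/(16+40−2) = 15/54 = 0.278.
Mean = 16/(16+40) = 16/56 = 0.286.
Difference = 0.286 − 0.278 = 0.008.
Right-skewed posterior ⇒ mode < mean.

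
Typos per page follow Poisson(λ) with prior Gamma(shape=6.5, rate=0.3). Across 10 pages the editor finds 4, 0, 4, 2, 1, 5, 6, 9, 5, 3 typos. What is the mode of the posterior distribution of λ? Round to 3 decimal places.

Σ counts = 39. Posterior: Gamma(shape = 6.5+39 = 45.5, rate = 0.3+10 = 10.3).
Mode = (α−1)/β = 44.5/10.3 = 4.320.
Mean = α/β = 45.5/10.3 = 4.417.
This is the posterior mode — the MAP estimate.

4.320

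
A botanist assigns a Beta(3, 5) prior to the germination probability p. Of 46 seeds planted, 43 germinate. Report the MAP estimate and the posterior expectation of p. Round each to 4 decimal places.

Posterior: Beta(3+43, 5+3) = Beta(46, 8).
Mode = (46−1)/(46+8−2) = 45/52 = 0.8654.
Mean = 46/(46+8) = 46/54 = 0.8519.
Mode > mean: the posterior has a left tail.

MAP: 0.8654. Posterior mean: 0.8519.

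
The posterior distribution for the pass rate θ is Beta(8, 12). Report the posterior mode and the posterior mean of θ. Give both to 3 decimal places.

Mode = (8−1)/(8+12−2) = 7/18 = 0.389.
Mean = 8/(8+12) = 8/20 = 0.400.

MAP = 0.389, posterior mean = 0.400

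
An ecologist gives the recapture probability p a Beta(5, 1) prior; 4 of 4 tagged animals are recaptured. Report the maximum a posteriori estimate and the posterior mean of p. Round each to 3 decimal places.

maximum a posteriori estimate = 1.000, posterior mean = 0.900

Posterior: Beta(5+4, 1+0) = Beta(9, 1).
Since β = 1 ≤ 1 and α > 1, the Beta density is monotone increasing on [0,1]; the mode is at 1.
Mean = 9/(9+1) = 0.900.
The posterior is left-skewed, so the mode exceeds the mean.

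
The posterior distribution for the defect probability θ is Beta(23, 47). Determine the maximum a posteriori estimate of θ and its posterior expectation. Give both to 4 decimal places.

Mode = (23−1)/(23+47−2) = 22/68 = 0.3235.
Mean = 23/(23+47) = 23/70 = 0.3286.

MAP = 0.3235; posterior mean = 0.3286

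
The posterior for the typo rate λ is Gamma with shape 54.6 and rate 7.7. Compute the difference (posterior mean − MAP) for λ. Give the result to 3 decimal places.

Mode = (α−1)/β = 53.6/7.7 = 6.961.
Mean = α/β = 54.6/7.7 = 7.091.
Difference = 7.091 − 6.961 = 0.130.

0.130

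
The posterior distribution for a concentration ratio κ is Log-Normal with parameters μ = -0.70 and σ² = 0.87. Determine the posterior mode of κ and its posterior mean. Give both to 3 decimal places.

posterior mode = 0.208, posterior mean = 0.767

Mode = exp(μ − σ²) = exp(-1.57) = 0.208.
Mean = exp(μ + σ²/2) = exp(-0.265) = 0.767.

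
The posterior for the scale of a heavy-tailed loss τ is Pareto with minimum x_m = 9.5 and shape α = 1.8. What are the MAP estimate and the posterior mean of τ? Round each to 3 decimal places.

MAP = 9.500, posterior mean = 21.375

The Pareto density is strictly decreasing on [x_m, ∞), so the mode is x_m = 9.500.
Mean = α·x_m/(α−1) = 1.8·9.5/0.8 = 21.375.
Mean > mode: the posterior has a right tail.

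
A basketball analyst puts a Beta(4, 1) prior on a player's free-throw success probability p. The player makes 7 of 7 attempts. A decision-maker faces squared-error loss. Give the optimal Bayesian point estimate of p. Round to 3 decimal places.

0.917

Posterior: Beta(4+7, 1+0) = Beta(11, 1).
Since β = 1 ≤ 1 and α > 1, the Beta density is monotone increasing on [0,1]; the mode is at 1.
Mean = 11/(11+1) = 0.917.
Squared-error loss ⇒ the optimal estimator is the posterior mean.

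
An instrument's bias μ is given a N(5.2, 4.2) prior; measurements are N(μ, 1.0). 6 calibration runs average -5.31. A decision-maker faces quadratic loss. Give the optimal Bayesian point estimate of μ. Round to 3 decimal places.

Posterior for μ is Normal. Precision-weighted mean: (1/4.2·5.2 + 6/1.0·-5.31) / (1/4.2 + 6/1.0) = -4.909.
A Normal posterior is symmetric, so mode = mean.
Quadratic loss ⇒ the optimal estimator is the posterior mean.

-4.909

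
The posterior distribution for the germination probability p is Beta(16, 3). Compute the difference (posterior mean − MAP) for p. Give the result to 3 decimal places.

Mode = (16−1)/(16+3−2) = 15/17 = 0.882.
Mean = 16/(16+3) = 16/19 = 0.842.
Difference = 0.842 − 0.882 = -0.040.

-0.040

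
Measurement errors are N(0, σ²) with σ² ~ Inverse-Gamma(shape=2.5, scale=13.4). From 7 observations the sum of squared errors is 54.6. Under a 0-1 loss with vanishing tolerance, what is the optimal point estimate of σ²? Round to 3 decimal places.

5.814

Posterior: Inverse-Gamma(shape = 2.5+7/2 = 6.0, scale = 13.4+54.6/2 = 40.7).
Mode = β/(α+1) = 40.7/7.0 = 5.814.
Mean = β/(α−1) = 40.7/5.0 = 8.140.
This is the posterior mode — the MAP estimate.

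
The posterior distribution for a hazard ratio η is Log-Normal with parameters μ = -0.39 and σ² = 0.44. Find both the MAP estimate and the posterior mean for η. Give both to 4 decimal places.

MAP = 0.4360, posterior mean = 0.8437

Mode = exp(μ − σ²) = exp(-0.83) = 0.4360.
Mean = exp(μ + σ²/2) = exp(-0.170) = 0.8437.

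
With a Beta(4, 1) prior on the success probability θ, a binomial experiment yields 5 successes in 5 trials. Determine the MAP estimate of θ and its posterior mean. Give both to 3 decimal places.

Posterior: Beta(4+5, 1+0) = Beta(9, 1).
Since β = 1 ≤ 1 and α > 1, the Beta density is monotone increasing on [0,1]; the mode is at 1.
Mean = 9/(9+1) = 0.900.
Left-skewed posterior ⇒ mean < mode.

MAP = 1.000; posterior mean = 0.900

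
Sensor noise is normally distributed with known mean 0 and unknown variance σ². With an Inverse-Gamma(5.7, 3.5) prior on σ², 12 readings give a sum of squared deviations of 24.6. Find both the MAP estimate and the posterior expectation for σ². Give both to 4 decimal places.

Posterior: Inverse-Gamma(shape = 5.7+12/2 = 11.7, scale = 3.5+24.6/2 = 15.8).
Mode = β/(α+1) = 15.8/12.7 = 1.2441.
Mean = β/(α−1) = 15.8/10.7 = 1.4766.
The mean is pulled above the mode by the posterior's right skew.

σ²_MAP = 1.2441, E[σ²|data] = 1.4766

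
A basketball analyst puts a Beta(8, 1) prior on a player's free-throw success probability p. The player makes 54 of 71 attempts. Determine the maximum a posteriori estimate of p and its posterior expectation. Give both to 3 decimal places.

Posterior: Beta(8+54, 1+17) = Beta(62, 18).
Mode = (62−1)/(62+18−2) = 61/78 = 0.782.
Mean = 62/(62+18) = 62/80 = 0.775.
Left-skewed posterior ⇒ mean < mode.

maximum a posteriori estimate = 0.782, posterior expectation = 0.775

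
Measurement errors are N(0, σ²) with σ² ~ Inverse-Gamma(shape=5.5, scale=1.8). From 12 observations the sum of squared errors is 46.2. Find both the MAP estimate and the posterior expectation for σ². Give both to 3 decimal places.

Posterior: Inverse-Gamma(shape = 5.5+12/2 = 11.5, scale = 1.8+46.2/2 = 24.9).
Mode = β/(α+1) = 24.9/12.5 = 1.992.
Mean = β/(α−1) = 24.9/10.5 = 2.371.
Right-skewed posterior ⇒ mode < mean.

MAP = 1.992; posterior mean = 2.371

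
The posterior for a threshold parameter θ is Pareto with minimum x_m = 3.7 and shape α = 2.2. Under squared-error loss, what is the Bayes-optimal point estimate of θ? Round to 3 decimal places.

The Pareto density is strictly decreasing on [x_m, ∞), so the mode is x_m = 3.700.
Mean = α·x_m/(α−1) = 2.2·3.7/1.2 = 6.783.
Squared-error loss ⇒ the optimal estimator is the posterior mean.

6.783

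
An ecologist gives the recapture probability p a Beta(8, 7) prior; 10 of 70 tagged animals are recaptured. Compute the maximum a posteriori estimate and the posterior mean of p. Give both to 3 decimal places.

maximum a posteriori estimate = 0.205, posterior mean = 0.212

Posterior: Beta(8+10, 7+60) = Beta(18, 67).
Mode = (18−1)/(18+67−2) = 17/83 = 0.205.
Mean = 18/(18+67) = 18/85 = 0.212.
The mean is pulled above the mode by the posterior's right skew.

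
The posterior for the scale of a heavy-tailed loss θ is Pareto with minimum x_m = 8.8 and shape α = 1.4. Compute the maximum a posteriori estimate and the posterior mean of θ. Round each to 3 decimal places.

MAP = 8.800; posterior mean = 30.800

The Pareto density is strictly decreasing on [x_m, ∞), so the mode is x_m = 8.800.
Mean = α·x_m/(α−1) = 1.4·8.8/0.4 = 30.800.
The posterior is right-skewed, so the mean exceeds the mode.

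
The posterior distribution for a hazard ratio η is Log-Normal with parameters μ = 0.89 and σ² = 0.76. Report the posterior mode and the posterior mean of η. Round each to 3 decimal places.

Mode = exp(μ − σ²) = exp(0.13) = 1.139.
Mean = exp(μ + σ²/2) = exp(1.270) = 3.561.

MAP = 1.139; posterior mean = 3.561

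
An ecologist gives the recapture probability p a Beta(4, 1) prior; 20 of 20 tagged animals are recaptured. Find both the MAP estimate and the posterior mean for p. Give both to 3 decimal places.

MAP estimate = 1.000, posterior mean = 0.960

Posterior: Beta(4+20, 1+0) = Beta(24, 1).
Since β = 1 ≤ 1 and α > 1, the Beta density is monotone increasing on [0,1]; the mode is at 1.
Mean = 24/(24+1) = 0.960.
Mode > mean: the posterior has a left tail.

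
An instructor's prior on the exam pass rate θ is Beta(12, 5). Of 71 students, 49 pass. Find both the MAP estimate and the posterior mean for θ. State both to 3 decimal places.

θ_MAP = 0.698, E[θ|data] = 0.693

Posterior: Beta(12+49, 5+22) = Beta(61, 27).
Mode = (61−1)/(61+27−2) = 60/86 = 0.698.
Mean = 61/(61+27) = 61/88 = 0.693.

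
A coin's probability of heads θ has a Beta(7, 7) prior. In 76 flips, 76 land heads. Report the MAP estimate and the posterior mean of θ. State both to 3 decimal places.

Posterior: Beta(7+76, 7+0) = Beta(83, 7).
Mode = (83−1)/(83+7−2) = 82/88 = 0.932.
Mean = 83/(83+7) = 83/90 = 0.922.
The mean is pulled below the mode by the posterior's left skew.

MAP estimate = 0.932, posterior mean = 0.922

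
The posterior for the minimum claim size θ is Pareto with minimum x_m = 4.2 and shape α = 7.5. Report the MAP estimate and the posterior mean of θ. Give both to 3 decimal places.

The Pareto density is strictly decreasing on [x_m, ∞), so the mode is x_m = 4.200.
Mean = α·x_m/(α−1) = 7.5·4.2/6.5 = 4.846.

MAP = 4.200; posterior mean = 4.846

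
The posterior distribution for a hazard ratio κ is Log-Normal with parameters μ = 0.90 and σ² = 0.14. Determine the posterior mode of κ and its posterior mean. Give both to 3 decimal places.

MAP: 2.138. Posterior mean: 2.638.

Mode = exp(μ − σ²) = exp(0.76) = 2.138.
Mean = exp(μ + σ²/2) = exp(0.970) = 2.638.
Right-skewed posterior ⇒ mode < mean.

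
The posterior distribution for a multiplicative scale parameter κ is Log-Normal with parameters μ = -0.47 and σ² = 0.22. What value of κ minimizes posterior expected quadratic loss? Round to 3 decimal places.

0.698

Mode = exp(μ − σ²) = exp(-0.69) = 0.502.
Mean = exp(μ + σ²/2) = exp(-0.360) = 0.698.
Quadratic loss ⇒ the optimal estimator is the posterior mean.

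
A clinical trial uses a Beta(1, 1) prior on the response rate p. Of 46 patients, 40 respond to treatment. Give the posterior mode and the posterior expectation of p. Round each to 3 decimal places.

MAP = 0.870, posterior mean = 0.854

Posterior: Beta(1+40, 1+6) = Beta(41, 7).
Mode = (41−1)/(41+7−2) = 40/46 = 0.870.
With a flat prior the MAP equals the MLE, 40/46.
Mean = 41/(41+7) = 41/48 = 0.854.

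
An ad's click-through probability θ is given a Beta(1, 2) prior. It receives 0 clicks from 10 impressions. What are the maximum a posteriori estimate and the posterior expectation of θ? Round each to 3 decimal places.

MAP = 0.000; posterior mean = 0.077

Posterior: Beta(1+0, 2+10) = Beta(1, 12).
Since α = 1 ≤ 1 and β > 1, the Beta density is monotone decreasing on [0,1]; the mode is at 0.
Mean = 1/(1+12) = 0.077.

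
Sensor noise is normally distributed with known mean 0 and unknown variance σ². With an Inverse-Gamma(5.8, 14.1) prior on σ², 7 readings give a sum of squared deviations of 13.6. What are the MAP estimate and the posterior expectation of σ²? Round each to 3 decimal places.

σ²_MAP = 2.029, E[σ²|data] = 2.518

Posterior: Inverse-Gamma(shape = 5.8+7/2 = 9.3, scale = 14.1+13.6/2 = 20.9).
Mode = β/(α+1) = 20.9/10.3 = 2.029.
Mean = β/(α−1) = 20.9/8.3 = 2.518.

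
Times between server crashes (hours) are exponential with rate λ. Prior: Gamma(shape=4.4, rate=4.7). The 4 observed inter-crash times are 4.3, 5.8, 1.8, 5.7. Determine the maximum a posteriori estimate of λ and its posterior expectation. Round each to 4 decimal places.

Σ times = 17.6. Posterior: Gamma(shape = 4.4+4 = 8.4, rate = 4.7+17.6 = 22.3).
Mode = (α−1)/β = 7.4/22.3 = 0.3318.
Mean = α/β = 8.4/22.3 = 0.3767.
The posterior is right-skewed, so the mean exceeds the mode.

λ_MAP = 0.3318, E[λ|data] = 0.3767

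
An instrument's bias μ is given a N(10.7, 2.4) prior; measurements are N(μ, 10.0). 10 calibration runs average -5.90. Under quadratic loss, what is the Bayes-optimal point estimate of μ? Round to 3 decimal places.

Posterior for μ is Normal. Precision-weighted mean: (1/2.4·10.7 + 10/10.0·-5.90) / (1/2.4 + 10/10.0) = -1.018.
A Normal posterior is symmetric, so mode = mean.
Quadratic loss ⇒ the optimal estimator is the posterior mean.

-1.018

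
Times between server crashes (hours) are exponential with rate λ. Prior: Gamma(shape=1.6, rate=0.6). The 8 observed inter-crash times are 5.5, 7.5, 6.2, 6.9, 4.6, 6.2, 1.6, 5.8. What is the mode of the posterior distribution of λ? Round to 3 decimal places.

0.192

Σ times = 44.3. Posterior: Gamma(shape = 1.6+8 = 9.6, rate = 0.6+44.3 = 44.9).
Mode = (α−1)/β = 8.6/44.9 = 0.192.
Mean = α/β = 9.6/44.9 = 0.214.
This is the posterior mode — the MAP estimate.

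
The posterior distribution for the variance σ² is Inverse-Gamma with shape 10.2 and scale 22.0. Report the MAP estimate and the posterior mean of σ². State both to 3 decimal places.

Mode = β/(α+1) = 22.0/11.2 = 1.964.
Mean = β/(α−1) = 22.0/9.2 = 2.391.

σ²_MAP = 1.964, E[σ²|data] = 2.391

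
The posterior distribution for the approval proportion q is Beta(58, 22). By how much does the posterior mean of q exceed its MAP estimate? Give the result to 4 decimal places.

Mode = (58−1)/(58+22−2) = 57/78 = 0.7308.
Mean = 58/(58+22) = 58/80 = 0.7250.
Difference = 0.7250 − 0.7308 = -0.0058.

-0.0058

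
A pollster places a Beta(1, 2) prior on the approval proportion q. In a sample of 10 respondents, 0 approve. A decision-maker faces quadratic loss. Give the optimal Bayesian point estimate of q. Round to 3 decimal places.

Posterior: Beta(1+0, 2+10) = Beta(1, 12).
Since α = 1 ≤ 1 and β > 1, the Beta density is monotone decreasing on [0,1]; the mode is at 0.
Mean = 1/(1+12) = 0.077.
Quadratic loss ⇒ the optimal estimator is the posterior mean.

0.077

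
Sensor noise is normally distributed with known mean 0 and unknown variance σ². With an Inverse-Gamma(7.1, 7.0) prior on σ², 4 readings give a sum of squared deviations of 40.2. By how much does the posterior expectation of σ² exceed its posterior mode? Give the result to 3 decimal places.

0.663

Posterior: Inverse-Gamma(shape = 7.1+4/2 = 9.1, scale = 7.0+40.2/2 = 27.1).
Mode = β/(α+1) = 27.1/10.1 = 2.683.
Mean = β/(α−1) = 27.1/8.1 = 3.346.
Difference = 3.346 − 2.683 = 0.663.
The posterior is right-skewed, so the mean exceeds the mode.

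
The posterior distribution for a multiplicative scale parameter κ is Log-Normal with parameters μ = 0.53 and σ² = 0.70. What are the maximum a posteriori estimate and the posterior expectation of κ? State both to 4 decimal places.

MAP = 0.8437; posterior mean = 2.4109

Mode = exp(μ − σ²) = exp(-0.17) = 0.8437.
Mean = exp(μ + σ²/2) = exp(0.880) = 2.4109.
The mean is pulled above the mode by the posterior's right skew.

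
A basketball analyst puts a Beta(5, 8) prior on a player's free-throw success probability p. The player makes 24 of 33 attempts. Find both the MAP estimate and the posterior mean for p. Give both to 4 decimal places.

MAP: 0.6364. Posterior mean: 0.6304.

Posterior: Beta(5+24, 8+9) = Beta(29, 17).
Mode = (29−1)/(29+17−2) = 28/44 = 0.6364.
Mean = 29/(29+17) = 29/46 = 0.6304.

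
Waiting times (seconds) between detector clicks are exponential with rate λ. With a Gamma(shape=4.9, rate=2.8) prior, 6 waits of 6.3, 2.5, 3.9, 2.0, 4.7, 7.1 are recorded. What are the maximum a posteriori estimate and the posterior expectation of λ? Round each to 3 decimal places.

maximum a posteriori estimate = 0.338, posterior expectation = 0.372

Σ times = 26.5. Posterior: Gamma(shape = 4.9+6 = 10.9, rate = 2.8+26.5 = 29.3).
Mode = (α−1)/β = 9.9/29.3 = 0.338.
Mean = α/β = 10.9/29.3 = 0.372.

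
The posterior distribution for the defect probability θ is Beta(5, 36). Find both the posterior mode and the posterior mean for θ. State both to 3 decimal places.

Mode = (5−1)/(5+36−2) = 4/39 = 0.103.
Mean = 5/(5+36) = 5/41 = 0.122.
The mean is pulled above the mode by the posterior's right skew.

MAP: 0.103. Posterior mean: 0.122.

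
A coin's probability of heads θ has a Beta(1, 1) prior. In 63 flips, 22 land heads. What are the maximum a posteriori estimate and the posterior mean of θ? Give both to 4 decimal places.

Posterior: Beta(1+22, 1+41) = Beta(23, 42).
Mode = (23−1)/(23+42−2) = 22/63 = 0.3492.
Mean = 23/(23+42) = 23/65 = 0.3538.

MAP = 0.3492, posterior mean = 0.3538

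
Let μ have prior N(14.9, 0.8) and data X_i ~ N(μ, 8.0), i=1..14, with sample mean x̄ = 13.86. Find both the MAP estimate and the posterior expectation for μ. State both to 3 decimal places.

Posterior for μ is Normal. Precision-weighted mean: (1/0.8·14.9 + 14/8.0·13.86) / (1/0.8 + 14/8.0) = 14.293.
A Normal posterior is symmetric, so mode = mean.

μ_MAP = 14.293, E[μ|data] = 14.293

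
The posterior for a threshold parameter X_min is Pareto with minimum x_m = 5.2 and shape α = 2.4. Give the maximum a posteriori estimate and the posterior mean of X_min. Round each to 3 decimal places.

MAP = 5.200; posterior mean = 8.914

The Pareto density is strictly decreasing on [x_m, ∞), so the mode is x_m = 5.200.
Mean = α·x_m/(α−1) = 2.4·5.2/1.4 = 8.914.
The mean is pulled above the mode by the posterior's right skew.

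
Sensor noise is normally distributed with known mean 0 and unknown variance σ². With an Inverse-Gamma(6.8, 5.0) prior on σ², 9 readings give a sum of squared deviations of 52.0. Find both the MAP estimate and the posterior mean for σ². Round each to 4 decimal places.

Posterior: Inverse-Gamma(shape = 6.8+9/2 = 11.3, scale = 5.0+52.0/2 = 31.0).
Mode = β/(α+1) = 31.0/12.3 = 2.5203.
Mean = β/(α−1) = 31.0/10.3 = 3.0097.

MAP = 2.5203; posterior mean = 3.0097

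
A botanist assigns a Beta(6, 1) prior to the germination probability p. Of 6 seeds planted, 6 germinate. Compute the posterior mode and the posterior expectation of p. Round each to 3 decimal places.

Posterior: Beta(6+6, 1+0) = Beta(12, 1).
Since β = 1 ≤ 1 and α > 1, the Beta density is monotone increasing on [0,1]; the mode is at 1.
Mean = 12/(12+1) = 0.923.

MAP = 1.000, posterior mean = 0.923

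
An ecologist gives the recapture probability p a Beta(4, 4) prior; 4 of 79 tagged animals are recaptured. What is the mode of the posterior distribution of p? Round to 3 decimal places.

0.082

Posterior: Beta(4+4, 4+75) = Beta(8, 79).
Mode = (8−1)/(8+79−2) = 7/85 = 0.082.
Mean = 8/(8+79) = 8/87 = 0.092.
This is the posterior mode — the MAP estimate.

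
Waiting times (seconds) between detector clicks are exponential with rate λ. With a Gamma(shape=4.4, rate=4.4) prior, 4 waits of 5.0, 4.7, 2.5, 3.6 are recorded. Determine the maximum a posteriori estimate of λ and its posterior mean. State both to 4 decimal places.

Σ times = 15.8. Posterior: Gamma(shape = 4.4+4 = 8.4, rate = 4.4+15.8 = 20.2).
Mode = (α−1)/β = 7.4/20.2 = 0.3663.
Mean = α/β = 8.4/20.2 = 0.4158.
The mean is pulled above the mode by the posterior's right skew.

maximum a posteriori estimate = 0.3663, posterior mean = 0.4158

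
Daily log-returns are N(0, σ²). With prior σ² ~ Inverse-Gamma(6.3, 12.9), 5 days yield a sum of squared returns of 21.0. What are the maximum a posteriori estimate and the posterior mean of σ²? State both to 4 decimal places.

MAP = 2.3878; posterior mean = 3.0000

Posterior: Inverse-Gamma(shape = 6.3+5/2 = 8.8, scale = 12.9+21.0/2 = 23.4).
Mode = β/(α+1) = 23.4/9.8 = 2.3878.
Mean = β/(α−1) = 23.4/7.8 = 3.0000.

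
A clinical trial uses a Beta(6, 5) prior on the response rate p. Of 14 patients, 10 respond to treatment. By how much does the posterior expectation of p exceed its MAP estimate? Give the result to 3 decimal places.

Posterior: Beta(6+10, 5+4) = Beta(16, 9).
Mode = (16−1)/(16+9−2) = 15/23 = 0.652.
Mean = 16/(16+9) = 16/25 = 0.640.
Difference = 0.640 − 0.652 = -0.012.

-0.012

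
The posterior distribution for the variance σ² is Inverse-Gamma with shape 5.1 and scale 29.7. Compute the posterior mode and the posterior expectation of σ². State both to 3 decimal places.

Mode = β/(α+1) = 29.7/6.1 = 4.869.
Mean = β/(α−1) = 29.7/4.1 = 7.244.

MAP: 4.869. Posterior mean: 7.244.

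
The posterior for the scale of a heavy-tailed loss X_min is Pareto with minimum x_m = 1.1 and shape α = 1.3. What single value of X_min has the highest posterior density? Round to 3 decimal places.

The Pareto density is strictly decreasing on [x_m, ∞), so the mode is x_m = 1.100.
Mean = α·x_m/(α−1) = 1.3·1.1/0.3 = 4.767.
This is the posterior mode — the MAP estimate.

1.100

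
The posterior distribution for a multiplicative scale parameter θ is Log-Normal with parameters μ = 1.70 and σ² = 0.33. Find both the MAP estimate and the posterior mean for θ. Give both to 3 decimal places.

Mode = exp(μ − σ²) = exp(1.37) = 3.935.
Mean = exp(μ + σ²/2) = exp(1.865) = 6.456.

θ_MAP = 3.935, E[θ|data] = 6.456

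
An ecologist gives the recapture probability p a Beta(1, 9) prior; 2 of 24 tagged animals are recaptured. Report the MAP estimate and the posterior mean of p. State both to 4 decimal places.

Posterior: Beta(1+2, 9+22) = Beta(3, 31).
Mode = (3−1)/(3+31−2) = 2/32 = 0.0625.
Mean = 3/(3+31) = 3/34 = 0.0882.

MAP = 0.0625; posterior mean = 0.0882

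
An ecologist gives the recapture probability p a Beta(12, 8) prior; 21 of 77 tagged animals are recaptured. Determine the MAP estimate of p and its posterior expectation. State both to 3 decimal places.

Posterior: Beta(12+21, 8+56) = Beta(33, 64).
Mode = (33−1)/(33+64−2) = 32/95 = 0.337.
Mean = 33/(33+64) = 33/97 = 0.340.

MAP = 0.337; posterior mean = 0.340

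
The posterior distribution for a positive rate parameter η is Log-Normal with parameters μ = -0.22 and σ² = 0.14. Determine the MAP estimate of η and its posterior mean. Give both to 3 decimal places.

Mode = exp(μ − σ²) = exp(-0.36) = 0.698.
Mean = exp(μ + σ²/2) = exp(-0.150) = 0.861.
The posterior is right-skewed, so the mean exceeds the mode.

MAP: 0.698. Posterior mean: 0.861.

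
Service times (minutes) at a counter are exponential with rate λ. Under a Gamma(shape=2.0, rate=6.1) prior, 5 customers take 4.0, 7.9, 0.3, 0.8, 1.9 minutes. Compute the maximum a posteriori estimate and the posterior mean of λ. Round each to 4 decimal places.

Σ times = 14.9. Posterior: Gamma(shape = 2.0+5 = 7.0, rate = 6.1+14.9 = 21.0).
Mode = (α−1)/β = 6.0/21.0 = 0.2857.
Mean = α/β = 7.0/21.0 = 0.3333.
Mean > mode: the posterior has a right tail.

MAP = 0.2857, posterior mean = 0.3333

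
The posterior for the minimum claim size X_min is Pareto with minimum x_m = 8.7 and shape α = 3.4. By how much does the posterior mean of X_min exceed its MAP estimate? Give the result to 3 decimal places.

The Pareto density is strictly decreasing on [x_m, ∞), so the mode is x_m = 8.700.
Mean = α·x_m/(α−1) = 3.4·8.7/2.4 = 12.325.
Difference = 12.325 − 8.700 = 3.625.
Mean > mode: the posterior has a right tail.

3.625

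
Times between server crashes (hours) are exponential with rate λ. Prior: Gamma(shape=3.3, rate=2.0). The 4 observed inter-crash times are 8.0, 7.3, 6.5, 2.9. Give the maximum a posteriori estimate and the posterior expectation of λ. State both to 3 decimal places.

Σ times = 24.7. Posterior: Gamma(shape = 3.3+4 = 7.3, rate = 2.0+24.7 = 26.7).
Mode = (α−1)/β = 6.3/26.7 = 0.236.
Mean = α/β = 7.3/26.7 = 0.273.
The posterior is right-skewed, so the mean exceeds the mode.

MAP = 0.236; posterior mean = 0.273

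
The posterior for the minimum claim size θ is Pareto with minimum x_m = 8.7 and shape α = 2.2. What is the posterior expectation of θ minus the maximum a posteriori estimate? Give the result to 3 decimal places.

The Pareto density is strictly decreasing on [x_m, ∞), so the mode is x_m = 8.700.
Mean = α·x_m/(α−1) = 2.2·8.7/1.2 = 15.950.
Difference = 15.950 − 8.700 = 7.250.
The mean is pulled above the mode by the posterior's right skew.

7.250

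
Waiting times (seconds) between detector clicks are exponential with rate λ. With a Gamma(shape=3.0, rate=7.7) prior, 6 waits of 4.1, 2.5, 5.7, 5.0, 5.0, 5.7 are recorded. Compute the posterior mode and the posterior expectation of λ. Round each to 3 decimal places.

Σ times = 28.0. Posterior: Gamma(shape = 3.0+6 = 9.0, rate = 7.7+28.0 = 35.7).
Mode = (α−1)/β = 8.0/35.7 = 0.224.
Mean = α/β = 9.0/35.7 = 0.252.

MAP = 0.224; posterior mean = 0.252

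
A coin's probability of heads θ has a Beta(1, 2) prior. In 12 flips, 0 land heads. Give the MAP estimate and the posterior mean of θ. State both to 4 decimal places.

Posterior: Beta(1+0, 2+12) = Beta(1, 14).
Since α = 1 ≤ 1 and β > 1, the Beta density is monotone decreasing on [0,1]; the mode is at 0.
Mean = 1/(1+14) = 0.0667.
The posterior is right-skewed, so the mean exceeds the mode.

MAP = 0.0000; posterior mean = 0.0667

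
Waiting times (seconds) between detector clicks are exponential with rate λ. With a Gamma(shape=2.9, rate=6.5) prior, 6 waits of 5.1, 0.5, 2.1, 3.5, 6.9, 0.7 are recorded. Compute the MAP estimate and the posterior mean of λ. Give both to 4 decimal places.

Σ times = 18.8. Posterior: Gamma(shape = 2.9+6 = 8.9, rate = 6.5+18.8 = 25.3).
Mode = (α−1)/β = 7.9/25.3 = 0.3123.
Mean = α/β = 8.9/25.3 = 0.3518.
The posterior is right-skewed, so the mean exceeds the mode.

λ_MAP = 0.3123, E[λ|data] = 0.3518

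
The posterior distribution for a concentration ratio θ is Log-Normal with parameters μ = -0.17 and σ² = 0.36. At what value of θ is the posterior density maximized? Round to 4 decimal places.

0.5886

Mode = exp(μ − σ²) = exp(-0.53) = 0.5886.
Mean = exp(μ + σ²/2) = exp(0.010) = 1.0101.
This is the posterior mode — the MAP estimate.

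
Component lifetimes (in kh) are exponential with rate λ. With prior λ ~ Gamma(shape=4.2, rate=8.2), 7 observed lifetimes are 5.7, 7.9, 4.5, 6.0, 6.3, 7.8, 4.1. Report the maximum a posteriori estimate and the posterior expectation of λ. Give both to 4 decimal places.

maximum a posteriori estimate = 0.2020, posterior expectation = 0.2218

Σ times = 42.3. Posterior: Gamma(shape = 4.2+7 = 11.2, rate = 8.2+42.3 = 50.5).
Mode = (α−1)/β = 10.2/50.5 = 0.2020.
Mean = α/β = 11.2/50.5 = 0.2218.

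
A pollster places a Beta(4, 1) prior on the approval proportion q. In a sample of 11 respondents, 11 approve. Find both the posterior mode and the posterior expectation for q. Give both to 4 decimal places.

Posterior: Beta(4+11, 1+0) = Beta(15, 1).
Since β = 1 ≤ 1 and α > 1, the Beta density is monotone increasing on [0,1]; the mode is at 1.
Mean = 15/(15+1) = 0.9375.
The posterior is left-skewed, so the mode exceeds the mean.

MAP = 1.0000; posterior mean = 0.9375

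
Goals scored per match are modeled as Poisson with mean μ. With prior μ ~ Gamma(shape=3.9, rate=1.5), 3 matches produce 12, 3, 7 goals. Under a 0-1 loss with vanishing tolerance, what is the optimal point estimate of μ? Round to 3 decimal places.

5.533

Σ counts = 22. Posterior: Gamma(shape = 3.9+22 = 25.9, rate = 1.5+3 = 4.5).
Mode = (α−1)/β = 24.9/4.5 = 5.533.
Mean = α/β = 25.9/4.5 = 5.756.
This is the posterior mode — the MAP estimate.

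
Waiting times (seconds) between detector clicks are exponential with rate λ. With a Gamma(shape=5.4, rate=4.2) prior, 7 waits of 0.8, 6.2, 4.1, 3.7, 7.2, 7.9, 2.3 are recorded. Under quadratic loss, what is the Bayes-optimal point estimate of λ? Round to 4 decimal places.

0.3407

Σ times = 32.2. Posterior: Gamma(shape = 5.4+7 = 12.4, rate = 4.2+32.2 = 36.4).
Mode = (α−1)/β = 11.4/36.4 = 0.3132.
Mean = α/β = 12.4/36.4 = 0.3407.
Quadratic loss ⇒ the optimal estimator is the posterior mean.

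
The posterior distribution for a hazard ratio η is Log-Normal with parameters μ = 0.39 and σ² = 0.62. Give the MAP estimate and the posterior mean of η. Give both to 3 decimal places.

η_MAP = 0.795, E[η|data] = 2.014

Mode = exp(μ − σ²) = exp(-0.23) = 0.795.
Mean = exp(μ + σ²/2) = exp(0.700) = 2.014.
The posterior is right-skewed, so the mean exceeds the mode.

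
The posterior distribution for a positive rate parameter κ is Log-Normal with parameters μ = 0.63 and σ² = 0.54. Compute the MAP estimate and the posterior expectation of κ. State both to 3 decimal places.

Mode = exp(μ − σ²) = exp(0.09) = 1.094.
Mean = exp(μ + σ²/2) = exp(0.900) = 2.460.
Mean > mode: the posterior has a right tail.

κ_MAP = 1.094, E[κ|data] = 2.460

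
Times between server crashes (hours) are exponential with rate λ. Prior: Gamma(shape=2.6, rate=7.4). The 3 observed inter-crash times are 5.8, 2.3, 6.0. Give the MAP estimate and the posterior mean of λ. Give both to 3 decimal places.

MAP = 0.214, posterior mean = 0.260

Σ times = 14.1. Posterior: Gamma(shape = 2.6+3 = 5.6, rate = 7.4+14.1 = 21.5).
Mode = (α−1)/β = 4.6/21.5 = 0.214.
Mean = α/β = 5.6/21.5 = 0.260.
Mean > mode: the posterior has a right tail.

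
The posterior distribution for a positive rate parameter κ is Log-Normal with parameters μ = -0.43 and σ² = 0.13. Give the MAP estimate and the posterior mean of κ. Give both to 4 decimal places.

Mode = exp(μ − σ²) = exp(-0.56) = 0.5712.
Mean = exp(μ + σ²/2) = exp(-0.365) = 0.6942.

MAP = 0.5712; posterior mean = 0.6942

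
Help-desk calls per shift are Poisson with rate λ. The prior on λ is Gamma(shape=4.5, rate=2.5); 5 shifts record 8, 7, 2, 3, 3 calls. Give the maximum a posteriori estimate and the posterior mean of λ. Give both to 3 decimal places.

MAP = 3.533, posterior mean = 3.667

Σ counts = 23. Posterior: Gamma(shape = 4.5+23 = 27.5, rate = 2.5+5 = 7.5).
Mode = (α−1)/β = 26.5/7.5 = 3.533.
Mean = α/β = 27.5/7.5 = 3.667.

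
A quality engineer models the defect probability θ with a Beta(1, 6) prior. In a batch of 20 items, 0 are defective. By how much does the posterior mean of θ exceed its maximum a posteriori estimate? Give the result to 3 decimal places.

0.037

Posterior: Beta(1+0, 6+20) = Beta(1, 26).
Since α = 1 ≤ 1 and β > 1, the Beta density is monotone decreasing on [0,1]; the mode is at 0.
Mean = 1/(1+26) = 0.037.
Difference = 0.037 − 0.000 = 0.037.
Mean > mode: the posterior has a right tail.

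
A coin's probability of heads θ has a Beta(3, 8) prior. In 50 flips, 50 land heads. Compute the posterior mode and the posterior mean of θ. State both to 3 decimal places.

Posterior: Beta(3+50, 8+0) = Beta(53, 8).
Mode = (53−1)/(53+8−2) = 52/59 = 0.881.
Mean = 53/(53+8) = 53/61 = 0.869.

MAP = 0.881, posterior mean = 0.869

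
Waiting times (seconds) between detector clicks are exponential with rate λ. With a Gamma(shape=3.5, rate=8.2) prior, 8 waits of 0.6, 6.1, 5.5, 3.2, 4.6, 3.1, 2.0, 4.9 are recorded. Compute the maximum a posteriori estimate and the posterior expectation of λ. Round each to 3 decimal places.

maximum a posteriori estimate = 0.275, posterior expectation = 0.301

Σ times = 30.0. Posterior: Gamma(shape = 3.5+8 = 11.5, rate = 8.2+30.0 = 38.2).
Mode = (α−1)/β = 10.5/38.2 = 0.275.
Mean = α/β = 11.5/38.2 = 0.301.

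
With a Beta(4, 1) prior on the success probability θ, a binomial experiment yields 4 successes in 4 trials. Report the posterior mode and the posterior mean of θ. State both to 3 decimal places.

Posterior: Beta(4+4, 1+0) = Beta(8, 1).
Since β = 1 ≤ 1 and α > 1, the Beta density is monotone increasing on [0,1]; the mode is at 1.
Mean = 8/(8+1) = 0.889.
Left-skewed posterior ⇒ mean < mode.

MAP = 1.000, posterior mean = 0.889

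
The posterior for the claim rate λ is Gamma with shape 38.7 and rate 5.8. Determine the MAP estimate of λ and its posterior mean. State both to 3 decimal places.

MAP estimate = 6.500, posterior mean = 6.672

Mode = (α−1)/β = 37.7/5.8 = 6.500.
Mean = α/β = 38.7/5.8 = 6.672.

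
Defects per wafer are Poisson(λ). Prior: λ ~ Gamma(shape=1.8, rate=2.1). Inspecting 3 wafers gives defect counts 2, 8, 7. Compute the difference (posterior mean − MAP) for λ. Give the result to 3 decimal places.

Σ counts = 17. Posterior: Gamma(shape = 1.8+17 = 18.8, rate = 2.1+3 = 5.1).
Mode = (α−1)/β = 17.8/5.1 = 3.490.
Mean = α/β = 18.8/5.1 = 3.686.
Difference = 3.686 − 3.490 = 0.196.

0.196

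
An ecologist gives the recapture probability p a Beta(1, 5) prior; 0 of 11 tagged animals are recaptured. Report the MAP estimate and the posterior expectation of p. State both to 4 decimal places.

MAP = 0.0000, posterior mean = 0.0588

Posterior: Beta(1+0, 5+11) = Beta(1, 16).
Since α = 1 ≤ 1 and β > 1, the Beta density is monotone decreasing on [0,1]; the mode is at 0.
Mean = 1/(1+16) = 0.0588.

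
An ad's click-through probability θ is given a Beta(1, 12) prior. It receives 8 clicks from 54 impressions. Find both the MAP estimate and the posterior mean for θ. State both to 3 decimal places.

Posterior: Beta(1+8, 12+46) = Beta(9, 58).
Mode = (9−1)/(9+58−2) = 8/65 = 0.123.
Mean = 9/(9+58) = 9/67 = 0.134.

MAP estimate = 0.123, posterior mean = 0.134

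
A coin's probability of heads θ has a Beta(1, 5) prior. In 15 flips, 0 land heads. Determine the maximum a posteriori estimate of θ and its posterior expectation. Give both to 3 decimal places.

θ_MAP = 0.000, E[θ|data] = 0.048

Posterior: Beta(1+0, 5+15) = Beta(1, 20).
Since α = 1 ≤ 1 and β > 1, the Beta density is monotone decreasing on [0,1]; the mode is at 0.
Mean = 1/(1+20) = 0.048.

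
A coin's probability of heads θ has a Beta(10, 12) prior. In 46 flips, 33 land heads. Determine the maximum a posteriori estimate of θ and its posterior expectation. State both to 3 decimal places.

Posterior: Beta(10+33, 12+13) = Beta(43, 25).
Mode = (43−1)/(43+25−2) = 42/66 = 0.636.
Mean = 43/(43+25) = 43/68 = 0.632.
The mean is pulled below the mode by the posterior's left skew.

MAP = 0.636; posterior mean = 0.632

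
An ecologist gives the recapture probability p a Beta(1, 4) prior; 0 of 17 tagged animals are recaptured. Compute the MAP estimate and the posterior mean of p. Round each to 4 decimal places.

MAP = 0.0000, posterior mean = 0.0455

Posterior: Beta(1+0, 4+17) = Beta(1, 21).
Since α = 1 ≤ 1 and β > 1, the Beta density is monotone decreasing on [0,1]; the mode is at 0.
Mean = 1/(1+21) = 0.0455.
Right-skewed posterior ⇒ mode < mean.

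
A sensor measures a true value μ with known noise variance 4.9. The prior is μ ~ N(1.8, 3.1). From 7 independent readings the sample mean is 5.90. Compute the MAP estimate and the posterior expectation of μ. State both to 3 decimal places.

Posterior for μ is Normal. Precision-weighted mean: (1/3.1·1.8 + 7/4.9·5.90) / (1/3.1 + 7/4.9) = 5.145.
A Normal posterior is symmetric, so mode = mean.

MAP: 5.145. Posterior mean: 5.145.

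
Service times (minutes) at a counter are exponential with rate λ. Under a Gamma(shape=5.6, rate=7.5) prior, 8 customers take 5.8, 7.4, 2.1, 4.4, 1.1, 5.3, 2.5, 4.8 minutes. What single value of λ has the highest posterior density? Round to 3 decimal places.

0.308

Σ times = 33.4. Posterior: Gamma(shape = 5.6+8 = 13.6, rate = 7.5+33.4 = 40.9).
Mode = (α−1)/β = 12.6/40.9 = 0.308.
Mean = α/β = 13.6/40.9 = 0.333.
This is the posterior mode — the MAP estimate.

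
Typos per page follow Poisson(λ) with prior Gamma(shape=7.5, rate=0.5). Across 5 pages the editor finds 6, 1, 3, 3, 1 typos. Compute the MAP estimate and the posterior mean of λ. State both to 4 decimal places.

MAP = 3.7273; posterior mean = 3.9091

Σ counts = 14. Posterior: Gamma(shape = 7.5+14 = 21.5, rate = 0.5+5 = 5.5).
Mode = (α−1)/β = 20.5/5.5 = 3.7273.
Mean = α/β = 21.5/5.5 = 3.9091.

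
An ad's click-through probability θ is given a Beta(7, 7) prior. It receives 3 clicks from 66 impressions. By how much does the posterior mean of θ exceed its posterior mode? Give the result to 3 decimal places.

Posterior: Beta(7+3, 7+63) = Beta(10, 70).
Mode = (10−1)/(10+70−2) = 9/78 = 0.115.
Mean = 10/(10+70) = 10/80 = 0.125.
Difference = 0.125 − 0.115 = 0.010.
Mean > mode: the posterior has a right tail.

0.010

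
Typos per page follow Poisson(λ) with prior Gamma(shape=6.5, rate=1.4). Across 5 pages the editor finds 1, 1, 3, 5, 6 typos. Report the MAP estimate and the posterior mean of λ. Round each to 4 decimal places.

Σ counts = 16. Posterior: Gamma(shape = 6.5+16 = 22.5, rate = 1.4+5 = 6.4).
Mode = (α−1)/β = 21.5/6.4 = 3.3594.
Mean = α/β = 22.5/6.4 = 3.5156.
Mean > mode: the posterior has a right tail.

MAP = 3.3594; posterior mean = 3.5156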